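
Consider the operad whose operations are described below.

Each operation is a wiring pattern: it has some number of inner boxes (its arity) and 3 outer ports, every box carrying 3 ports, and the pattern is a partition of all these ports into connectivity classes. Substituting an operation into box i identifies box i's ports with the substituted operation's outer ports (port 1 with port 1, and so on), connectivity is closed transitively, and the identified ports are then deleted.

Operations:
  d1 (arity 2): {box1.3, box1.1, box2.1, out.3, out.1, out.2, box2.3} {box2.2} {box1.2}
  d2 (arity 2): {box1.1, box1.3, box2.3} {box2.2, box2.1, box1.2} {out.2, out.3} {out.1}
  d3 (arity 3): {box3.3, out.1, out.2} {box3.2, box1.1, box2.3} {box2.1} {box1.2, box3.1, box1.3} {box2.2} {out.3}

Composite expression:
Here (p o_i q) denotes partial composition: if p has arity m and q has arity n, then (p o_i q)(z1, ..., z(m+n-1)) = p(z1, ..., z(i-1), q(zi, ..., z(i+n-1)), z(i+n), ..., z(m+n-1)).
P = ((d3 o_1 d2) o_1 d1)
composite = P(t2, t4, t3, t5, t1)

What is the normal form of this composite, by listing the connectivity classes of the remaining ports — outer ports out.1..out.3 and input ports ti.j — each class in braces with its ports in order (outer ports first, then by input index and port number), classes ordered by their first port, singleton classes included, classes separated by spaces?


{out.1, out.2, t1.3} {out.3} {t1.1} {t1.2, t5.3} {t2.1, t2.3, t3.1, t3.2, t3.3, t4.1, t4.3} {t2.2} {t4.2} {t5.1} {t5.2}

Two ports join when wires chain via d3-identified ports.
composing d1 on (t2, t4), with out.j its own outer ports: {out.1, out.2, out.3, t2.1, t2.3, t4.1, t4.3} {t2.2} {t4.2}
composing d2 on (t2, t4, t3), with out.j its own outer ports: {out.1} {out.2, out.3} {t2.1, t2.3, t3.1, t3.2, t3.3, t4.1, t4.3} {t2.2} {t4.2}
composing d3 on (t2, t4, t3, t5, t1), with out.j its own outer ports: {out.1, out.2, t1.3} {out.3} {t1.1} {t1.2, t5.3} {t2.1, t2.3, t3.1, t3.2, t3.3, t4.1, t4.3} {t2.2} {t4.2} {t5.1} {t5.2}


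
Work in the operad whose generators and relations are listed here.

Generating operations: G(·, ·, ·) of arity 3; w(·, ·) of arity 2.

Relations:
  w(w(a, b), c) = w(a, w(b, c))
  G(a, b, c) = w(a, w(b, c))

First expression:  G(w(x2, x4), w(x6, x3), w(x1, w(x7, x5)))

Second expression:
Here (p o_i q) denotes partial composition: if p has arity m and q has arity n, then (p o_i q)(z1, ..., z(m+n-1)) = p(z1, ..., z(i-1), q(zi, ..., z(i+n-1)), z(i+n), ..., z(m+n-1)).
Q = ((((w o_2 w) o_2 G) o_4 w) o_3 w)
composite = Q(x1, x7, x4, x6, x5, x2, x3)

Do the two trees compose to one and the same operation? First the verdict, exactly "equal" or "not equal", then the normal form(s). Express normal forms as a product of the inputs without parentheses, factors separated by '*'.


not equal: they reduce to x2 * x4 * x6 * x3 * x1 * x7 * x5 and x1 * x7 * x4 * x6 * x5 * x2 * x3

The first expression, normalized: x2 * x4 * x6 * x3 * x1 * x7 * x5
The second expression, normalized: x1 * x7 * x4 * x6 * x5 * x2 * x3
They disagree, so not equal.


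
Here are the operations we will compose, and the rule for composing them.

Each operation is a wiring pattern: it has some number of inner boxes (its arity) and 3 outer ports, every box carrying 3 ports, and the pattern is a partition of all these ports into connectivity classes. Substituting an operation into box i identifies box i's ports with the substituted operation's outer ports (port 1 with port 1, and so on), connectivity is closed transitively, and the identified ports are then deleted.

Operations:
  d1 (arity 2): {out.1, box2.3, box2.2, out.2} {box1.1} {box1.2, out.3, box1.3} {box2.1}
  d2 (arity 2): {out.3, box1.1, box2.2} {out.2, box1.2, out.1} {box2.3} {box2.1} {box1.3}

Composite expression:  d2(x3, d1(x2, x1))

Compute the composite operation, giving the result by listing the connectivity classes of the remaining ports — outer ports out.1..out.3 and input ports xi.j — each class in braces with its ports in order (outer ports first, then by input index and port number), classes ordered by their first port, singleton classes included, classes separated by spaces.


{out.1, out.2, x3.2} {out.3, x1.2, x1.3, x3.1} {x1.1} {x2.1} {x2.2, x2.3} {x3.3}

Reachability decides: close wires over d2-identified ports.
stage d1: inputs (x2, x1), connectivity {out.1, out.2, x1.2, x1.3} {out.3, x2.2, x2.3} {x1.1} {x2.1}, out.j its boundary
stage d2: inputs (x3, x2, x1), connectivity {out.1, out.2, x3.2} {out.3, x1.2, x1.3, x3.1} {x1.1} {x2.1} {x2.2, x2.3} {x3.3}, out.j its boundary


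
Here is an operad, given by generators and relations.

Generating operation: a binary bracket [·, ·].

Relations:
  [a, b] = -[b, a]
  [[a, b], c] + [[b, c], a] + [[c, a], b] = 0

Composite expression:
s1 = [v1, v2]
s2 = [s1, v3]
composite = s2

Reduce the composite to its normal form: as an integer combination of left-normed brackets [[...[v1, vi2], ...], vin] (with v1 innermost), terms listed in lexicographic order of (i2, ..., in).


[[v1, v2], v3]

Left-normed coefficients sit on the v1-initial expansion words.
Composite bracket: [[v1, v2], v3]
Full expansion: 4 signed words from ab - ba (2^2 = 4).
Words beginning with v1 determine it all:
  the word v1v2v3 carries sign +1 and contributes +[[v1, v2], v3]


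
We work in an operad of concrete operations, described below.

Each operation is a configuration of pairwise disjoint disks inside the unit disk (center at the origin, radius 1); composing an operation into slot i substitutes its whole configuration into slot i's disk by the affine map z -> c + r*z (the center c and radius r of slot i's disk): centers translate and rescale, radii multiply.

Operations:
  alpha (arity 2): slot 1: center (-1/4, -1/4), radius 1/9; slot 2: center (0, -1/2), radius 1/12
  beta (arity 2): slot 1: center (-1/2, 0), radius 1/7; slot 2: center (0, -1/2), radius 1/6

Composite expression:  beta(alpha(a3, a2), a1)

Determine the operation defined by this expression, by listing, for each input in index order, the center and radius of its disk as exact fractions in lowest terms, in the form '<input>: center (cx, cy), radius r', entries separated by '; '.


a1: center (0, -1/2), radius 1/6; a2: center (-1/2, -1/14), radius 1/84; a3: center (-15/28, -1/28), radius 1/63


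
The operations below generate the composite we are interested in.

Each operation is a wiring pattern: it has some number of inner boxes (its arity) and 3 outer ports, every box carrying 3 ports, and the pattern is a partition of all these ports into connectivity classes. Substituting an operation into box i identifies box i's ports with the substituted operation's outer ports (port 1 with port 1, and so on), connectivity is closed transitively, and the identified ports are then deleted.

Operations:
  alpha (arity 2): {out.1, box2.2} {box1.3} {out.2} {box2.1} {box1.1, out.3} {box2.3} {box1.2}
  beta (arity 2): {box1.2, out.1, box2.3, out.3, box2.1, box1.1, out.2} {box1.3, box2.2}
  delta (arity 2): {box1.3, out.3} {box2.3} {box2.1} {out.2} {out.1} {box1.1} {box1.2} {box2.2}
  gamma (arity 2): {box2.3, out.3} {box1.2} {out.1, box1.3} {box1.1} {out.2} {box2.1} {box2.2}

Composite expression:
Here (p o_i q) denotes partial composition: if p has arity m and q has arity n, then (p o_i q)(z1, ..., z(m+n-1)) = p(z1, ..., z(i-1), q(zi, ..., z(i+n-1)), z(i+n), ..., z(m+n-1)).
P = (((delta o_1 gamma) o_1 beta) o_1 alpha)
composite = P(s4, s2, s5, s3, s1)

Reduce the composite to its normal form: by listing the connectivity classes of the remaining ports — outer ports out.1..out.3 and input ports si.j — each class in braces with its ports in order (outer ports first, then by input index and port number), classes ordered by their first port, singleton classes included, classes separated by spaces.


Substituting into delta glues patterns; closure does the rest.
stage alpha: inputs (s4, s2), connectivity {out.1, s2.2} {out.2} {out.3, s4.1} {s2.1} {s2.3} {s4.2} {s4.3}, out.j its boundary
stage beta: inputs (s4, s2, s5), connectivity {out.1, out.2, out.3, s2.2, s5.1, s5.3} {s2.1} {s2.3} {s4.1, s5.2} {s4.2} {s4.3}, out.j its boundary
stage gamma: inputs (s4, s2, s5, s3), connectivity {out.1, s2.2, s5.1, s5.3} {out.2} {out.3, s3.3} {s2.1} {s2.3} {s3.1} {s3.2} {s4.1, s5.2} {s4.2} {s4.3}, out.j its boundary
stage delta: inputs (s4, s2, s5, s3, s1), connectivity {out.1} {out.2} {out.3, s3.3} {s1.1} {s1.2} {s1.3} {s2.1} {s2.2, s5.1, s5.3} {s2.3} {s3.1} {s3.2} {s4.1, s5.2} {s4.2} {s4.3}, out.j its boundary

{out.1} {out.2} {out.3, s3.3} {s1.1} {s1.2} {s1.3} {s2.1} {s2.2, s5.1, s5.3} {s2.3} {s3.1} {s3.2} {s4.1, s5.2} {s4.2} {s4.3}


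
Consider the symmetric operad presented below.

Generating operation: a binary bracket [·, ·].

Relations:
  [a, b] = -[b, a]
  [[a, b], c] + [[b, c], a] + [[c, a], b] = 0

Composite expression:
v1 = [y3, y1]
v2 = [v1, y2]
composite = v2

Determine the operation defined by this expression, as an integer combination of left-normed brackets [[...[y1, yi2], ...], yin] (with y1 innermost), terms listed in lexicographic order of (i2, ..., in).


-[[y1, y3], y2]

Skip Jacobi rewriting: expand, keep y1-initial words, read off terms.
Composite bracket: [[y3, y1], y2]
The bracket unfolds into 4 signed words via [a, b] = ab - ba (2^2 = 4).
Only words starting with y1 matter:
  y1y3y2 (sign -1) contributes -[[y1, y3], y2]


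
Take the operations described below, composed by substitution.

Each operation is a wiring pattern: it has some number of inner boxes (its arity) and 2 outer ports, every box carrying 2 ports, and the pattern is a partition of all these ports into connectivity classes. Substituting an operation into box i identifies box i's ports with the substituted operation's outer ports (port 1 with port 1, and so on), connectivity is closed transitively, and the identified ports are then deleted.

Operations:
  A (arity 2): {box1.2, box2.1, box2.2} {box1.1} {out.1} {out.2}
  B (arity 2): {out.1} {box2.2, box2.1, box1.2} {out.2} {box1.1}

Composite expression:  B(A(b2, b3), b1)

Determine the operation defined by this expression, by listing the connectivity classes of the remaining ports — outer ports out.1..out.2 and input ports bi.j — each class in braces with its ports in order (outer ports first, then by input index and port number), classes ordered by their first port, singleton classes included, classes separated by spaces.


{out.1} {out.2} {b1.1, b1.2} {b2.1} {b2.2, b3.1, b3.2}

Substituting into B glues patterns; closure does the rest.
stage A: inputs (b2, b3), connectivity {out.1} {out.2} {b2.1} {b2.2, b3.1, b3.2}, out.j its boundary
stage B: inputs (b2, b3, b1), connectivity {out.1} {out.2} {b1.1, b1.2} {b2.1} {b2.2, b3.1, b3.2}, out.j its boundary


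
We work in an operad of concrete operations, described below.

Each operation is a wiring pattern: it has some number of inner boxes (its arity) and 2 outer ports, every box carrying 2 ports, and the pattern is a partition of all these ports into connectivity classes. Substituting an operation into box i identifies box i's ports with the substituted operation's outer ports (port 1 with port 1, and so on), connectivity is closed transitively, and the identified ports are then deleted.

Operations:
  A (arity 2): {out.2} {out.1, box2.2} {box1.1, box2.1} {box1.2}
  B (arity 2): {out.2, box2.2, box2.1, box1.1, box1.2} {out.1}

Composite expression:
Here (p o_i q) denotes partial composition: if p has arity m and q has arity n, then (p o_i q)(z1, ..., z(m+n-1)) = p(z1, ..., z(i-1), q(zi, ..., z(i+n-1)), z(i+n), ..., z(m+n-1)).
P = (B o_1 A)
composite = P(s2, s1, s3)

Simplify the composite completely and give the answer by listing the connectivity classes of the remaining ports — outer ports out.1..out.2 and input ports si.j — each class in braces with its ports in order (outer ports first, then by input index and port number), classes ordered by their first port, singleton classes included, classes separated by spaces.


{out.1} {out.2, s1.2, s3.1, s3.2} {s1.1, s2.1} {s2.2}

Substituting into B glues patterns; closure does the rest.
A over (s2, s1) gives {out.1, s1.2} {out.2} {s1.1, s2.1} {s2.2}, out.j being that stage's outer ports
B over (s2, s1, s3) gives {out.1} {out.2, s1.2, s3.1, s3.2} {s1.1, s2.1} {s2.2}, out.j being that stage's outer ports


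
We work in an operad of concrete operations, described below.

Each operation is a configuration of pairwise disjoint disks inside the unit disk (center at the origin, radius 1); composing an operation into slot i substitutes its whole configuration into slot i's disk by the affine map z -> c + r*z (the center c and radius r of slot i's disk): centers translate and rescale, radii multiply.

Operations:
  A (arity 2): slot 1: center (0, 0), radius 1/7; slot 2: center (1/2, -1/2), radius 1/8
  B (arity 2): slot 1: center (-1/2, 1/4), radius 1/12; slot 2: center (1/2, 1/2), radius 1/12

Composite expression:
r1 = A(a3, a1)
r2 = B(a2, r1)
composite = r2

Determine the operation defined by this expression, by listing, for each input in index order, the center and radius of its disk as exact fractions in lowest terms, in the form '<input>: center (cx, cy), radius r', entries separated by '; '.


a1: center (13/24, 11/24), radius 1/96; a2: center (-1/2, 1/4), radius 1/12; a3: center (1/2, 1/2), radius 1/84

Affine substitution under B: radii multiply and a-centers shift.
for a2, the 1-step affine chain lands on center (-1/2, 1/4), radius 1/12
for a3, the 2-step affine chain lands on center (1/2, 1/2), radius 1/84
for a1, the 2-step affine chain lands on center (13/24, 11/24), radius 1/96


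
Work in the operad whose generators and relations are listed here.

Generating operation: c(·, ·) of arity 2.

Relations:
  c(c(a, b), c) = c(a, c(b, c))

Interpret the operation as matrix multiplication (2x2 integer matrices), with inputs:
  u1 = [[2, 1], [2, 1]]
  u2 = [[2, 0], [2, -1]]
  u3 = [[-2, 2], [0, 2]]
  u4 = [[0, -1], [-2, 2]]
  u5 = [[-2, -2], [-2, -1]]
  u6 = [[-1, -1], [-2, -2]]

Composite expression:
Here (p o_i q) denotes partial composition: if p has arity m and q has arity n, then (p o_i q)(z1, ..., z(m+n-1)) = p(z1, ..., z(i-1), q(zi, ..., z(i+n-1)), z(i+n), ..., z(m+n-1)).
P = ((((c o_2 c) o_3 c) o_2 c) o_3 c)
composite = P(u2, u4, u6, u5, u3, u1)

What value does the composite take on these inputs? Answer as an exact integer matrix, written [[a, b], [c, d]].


[[-48, -24], [-72, -36]]

c(u6, u5) = [[4, 3], [8, 6]]
c(u4, c(u6, u5)) = [[-8, -6], [8, 6]]
c(u3, u1) = [[0, 0], [4, 2]]
c(c(u4, c(u6, u5)), c(u3, u1)) = [[-24, -12], [24, 12]]
c(u2, c(c(u4, c(u6, u5)), c(u3, u1))) = [[-48, -24], [-72, -36]]


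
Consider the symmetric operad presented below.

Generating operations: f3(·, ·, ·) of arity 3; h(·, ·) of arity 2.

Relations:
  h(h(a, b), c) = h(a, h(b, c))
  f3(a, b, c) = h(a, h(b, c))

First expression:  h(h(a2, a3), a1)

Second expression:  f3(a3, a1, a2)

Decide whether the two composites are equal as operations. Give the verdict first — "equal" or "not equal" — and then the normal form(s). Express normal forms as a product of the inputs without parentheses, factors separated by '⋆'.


not equal — first a2 ⋆ a3 ⋆ a1, second a3 ⋆ a1 ⋆ a2


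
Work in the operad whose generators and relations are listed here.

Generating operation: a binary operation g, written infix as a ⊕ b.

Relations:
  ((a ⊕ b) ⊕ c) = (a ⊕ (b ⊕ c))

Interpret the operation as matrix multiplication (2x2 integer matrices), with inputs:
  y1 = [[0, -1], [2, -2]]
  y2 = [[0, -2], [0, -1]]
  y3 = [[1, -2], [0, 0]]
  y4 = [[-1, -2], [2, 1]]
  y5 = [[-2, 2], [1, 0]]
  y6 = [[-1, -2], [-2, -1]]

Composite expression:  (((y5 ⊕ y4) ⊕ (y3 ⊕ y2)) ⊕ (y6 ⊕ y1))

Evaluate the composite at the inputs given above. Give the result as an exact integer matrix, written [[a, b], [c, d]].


[[0, 0], [0, 0]]


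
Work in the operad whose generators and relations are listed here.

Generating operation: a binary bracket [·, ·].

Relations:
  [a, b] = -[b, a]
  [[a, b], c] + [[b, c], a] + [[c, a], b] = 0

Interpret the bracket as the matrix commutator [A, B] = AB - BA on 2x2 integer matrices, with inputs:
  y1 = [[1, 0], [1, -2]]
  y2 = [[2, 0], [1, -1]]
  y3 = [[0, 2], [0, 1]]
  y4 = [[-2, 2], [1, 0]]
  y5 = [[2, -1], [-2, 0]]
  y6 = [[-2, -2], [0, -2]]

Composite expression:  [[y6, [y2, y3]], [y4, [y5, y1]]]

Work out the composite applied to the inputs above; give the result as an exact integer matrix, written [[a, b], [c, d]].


[y2, y3] = [[-2, 6], [-1, 2]]
[y6, [y2, y3]] = [[2, -8], [0, -2]]
[y5, y1] = [[-1, 3], [-8, 1]]
[y4, [y5, y1]] = [[-19, -2], [-18, 19]]
[[y6, [y2, y3]], [y4, [y5, y1]]] = [[144, -312], [72, -144]]

[[144, -312], [72, -144]]


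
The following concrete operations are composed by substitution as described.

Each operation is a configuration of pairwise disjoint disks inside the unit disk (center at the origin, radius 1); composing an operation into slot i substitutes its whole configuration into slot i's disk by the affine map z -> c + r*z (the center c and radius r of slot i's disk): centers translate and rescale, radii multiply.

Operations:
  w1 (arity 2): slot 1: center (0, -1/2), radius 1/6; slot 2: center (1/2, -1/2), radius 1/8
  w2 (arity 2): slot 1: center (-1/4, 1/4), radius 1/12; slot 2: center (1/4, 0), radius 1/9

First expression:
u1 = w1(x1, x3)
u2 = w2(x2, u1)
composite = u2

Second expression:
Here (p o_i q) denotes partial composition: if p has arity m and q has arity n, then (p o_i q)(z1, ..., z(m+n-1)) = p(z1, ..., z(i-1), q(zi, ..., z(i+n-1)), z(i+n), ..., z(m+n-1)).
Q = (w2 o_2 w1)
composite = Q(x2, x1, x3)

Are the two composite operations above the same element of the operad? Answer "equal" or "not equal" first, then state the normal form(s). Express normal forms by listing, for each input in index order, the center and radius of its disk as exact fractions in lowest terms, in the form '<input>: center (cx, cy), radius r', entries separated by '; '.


equal; both compose to x1: center (1/4, -1/18), radius 1/54; x2: center (-1/4, 1/4), radius 1/12; x3: center (11/36, -1/18), radius 1/72

The first expression reduces to x1: center (1/4, -1/18), radius 1/54; x2: center (-1/4, 1/4), radius 1/12; x3: center (11/36, -1/18), radius 1/72
The second expression reduces to x1: center (1/4, -1/18), radius 1/54; x2: center (-1/4, 1/4), radius 1/12; x3: center (11/36, -1/18), radius 1/72
Same normal form: equal.


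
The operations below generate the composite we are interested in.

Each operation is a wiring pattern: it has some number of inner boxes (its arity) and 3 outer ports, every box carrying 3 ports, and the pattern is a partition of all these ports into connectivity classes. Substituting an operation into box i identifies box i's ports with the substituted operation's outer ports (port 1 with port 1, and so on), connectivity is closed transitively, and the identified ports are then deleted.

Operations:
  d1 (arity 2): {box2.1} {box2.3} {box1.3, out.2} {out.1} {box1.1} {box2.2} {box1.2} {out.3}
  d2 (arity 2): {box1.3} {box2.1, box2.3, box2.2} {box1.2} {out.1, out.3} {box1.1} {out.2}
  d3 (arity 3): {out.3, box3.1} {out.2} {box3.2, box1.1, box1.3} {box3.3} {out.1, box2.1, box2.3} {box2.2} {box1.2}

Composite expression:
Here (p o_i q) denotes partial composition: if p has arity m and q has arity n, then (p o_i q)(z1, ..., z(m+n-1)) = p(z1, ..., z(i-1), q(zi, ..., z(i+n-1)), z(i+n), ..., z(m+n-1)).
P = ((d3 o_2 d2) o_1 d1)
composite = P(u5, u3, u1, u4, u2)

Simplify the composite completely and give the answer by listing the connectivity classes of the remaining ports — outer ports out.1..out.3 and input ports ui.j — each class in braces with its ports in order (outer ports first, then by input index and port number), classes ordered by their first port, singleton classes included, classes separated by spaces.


{out.1} {out.2} {out.3, u2.1} {u1.1} {u1.2} {u1.3} {u2.2} {u2.3} {u3.1} {u3.2} {u3.3} {u4.1, u4.2, u4.3} {u5.1} {u5.2} {u5.3}

Reachability decides: close wires over d3-identified ports.
through d1, on inputs (u5, u3): {out.1} {out.2, u5.3} {out.3} {u3.1} {u3.2} {u3.3} {u5.1} {u5.2} (out.j = stage outer ports)
through d2, on inputs (u1, u4): {out.1, out.3} {out.2} {u1.1} {u1.2} {u1.3} {u4.1, u4.2, u4.3} (out.j = stage outer ports)
through d3, on inputs (u5, u3, u1, u4, u2): {out.1} {out.2} {out.3, u2.1} {u1.1} {u1.2} {u1.3} {u2.2} {u2.3} {u3.1} {u3.2} {u3.3} {u4.1, u4.2, u4.3} {u5.1} {u5.2} {u5.3} (out.j = stage outer ports)


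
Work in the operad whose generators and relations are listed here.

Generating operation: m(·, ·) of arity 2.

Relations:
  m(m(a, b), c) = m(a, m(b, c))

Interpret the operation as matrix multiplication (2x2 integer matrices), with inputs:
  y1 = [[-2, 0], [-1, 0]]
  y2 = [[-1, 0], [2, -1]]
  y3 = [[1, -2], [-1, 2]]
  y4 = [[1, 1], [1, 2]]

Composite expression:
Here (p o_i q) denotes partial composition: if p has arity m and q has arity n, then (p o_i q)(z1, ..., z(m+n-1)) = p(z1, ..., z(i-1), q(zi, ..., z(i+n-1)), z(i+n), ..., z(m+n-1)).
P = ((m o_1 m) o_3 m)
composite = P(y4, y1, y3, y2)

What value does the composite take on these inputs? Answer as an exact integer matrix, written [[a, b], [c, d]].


[[15, -6], [20, -8]]

m(y4, y1) = [[-3, 0], [-4, 0]]
m(y3, y2) = [[-5, 2], [5, -2]]
m(m(y4, y1), m(y3, y2)) = [[15, -6], [20, -8]]


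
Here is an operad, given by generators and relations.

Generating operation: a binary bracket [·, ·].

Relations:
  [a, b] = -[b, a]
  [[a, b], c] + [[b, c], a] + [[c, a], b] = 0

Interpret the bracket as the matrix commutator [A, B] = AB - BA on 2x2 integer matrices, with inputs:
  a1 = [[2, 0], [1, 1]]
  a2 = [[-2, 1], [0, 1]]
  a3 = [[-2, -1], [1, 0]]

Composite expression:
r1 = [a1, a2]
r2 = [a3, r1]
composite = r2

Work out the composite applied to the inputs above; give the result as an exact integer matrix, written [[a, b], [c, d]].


[a1, a2] = [[-1, 1], [-3, 1]]
[a3, [a1, a2]] = [[2, -4], [-8, -2]]

[[2, -4], [-8, -2]]


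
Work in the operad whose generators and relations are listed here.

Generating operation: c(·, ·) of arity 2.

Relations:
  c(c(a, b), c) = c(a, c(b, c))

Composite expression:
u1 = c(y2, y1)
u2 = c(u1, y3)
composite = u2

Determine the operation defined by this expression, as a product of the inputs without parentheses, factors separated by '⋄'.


The c-tree's shape is irrelevant; the y-reading-order decides.
c(y2, y1) unparenthesizes to y2 ⋄ y1
c(c(y2, y1), y3) unparenthesizes to y2 ⋄ y1 ⋄ y3

y2 ⋄ y1 ⋄ y3


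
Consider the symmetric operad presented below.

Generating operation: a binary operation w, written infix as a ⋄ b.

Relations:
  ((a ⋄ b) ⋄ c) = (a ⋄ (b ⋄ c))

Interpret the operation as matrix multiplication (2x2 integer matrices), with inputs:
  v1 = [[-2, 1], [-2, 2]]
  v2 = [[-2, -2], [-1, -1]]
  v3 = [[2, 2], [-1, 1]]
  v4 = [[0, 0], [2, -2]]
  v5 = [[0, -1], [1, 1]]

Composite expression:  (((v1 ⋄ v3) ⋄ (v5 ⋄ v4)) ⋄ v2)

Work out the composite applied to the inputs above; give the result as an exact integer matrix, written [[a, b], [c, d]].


[[-4, -4], [-8, -8]]

(v1 ⋄ v3) = [[-5, -3], [-6, -2]]
(v5 ⋄ v4) = [[-2, 2], [2, -2]]
((v1 ⋄ v3) ⋄ (v5 ⋄ v4)) = [[4, -4], [8, -8]]
(((v1 ⋄ v3) ⋄ (v5 ⋄ v4)) ⋄ v2) = [[-4, -4], [-8, -8]]


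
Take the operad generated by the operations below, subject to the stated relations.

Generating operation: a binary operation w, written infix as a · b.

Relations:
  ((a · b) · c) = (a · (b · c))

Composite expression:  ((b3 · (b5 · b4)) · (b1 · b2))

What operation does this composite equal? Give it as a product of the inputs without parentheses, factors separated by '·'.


b3 · b5 · b4 · b1 · b2


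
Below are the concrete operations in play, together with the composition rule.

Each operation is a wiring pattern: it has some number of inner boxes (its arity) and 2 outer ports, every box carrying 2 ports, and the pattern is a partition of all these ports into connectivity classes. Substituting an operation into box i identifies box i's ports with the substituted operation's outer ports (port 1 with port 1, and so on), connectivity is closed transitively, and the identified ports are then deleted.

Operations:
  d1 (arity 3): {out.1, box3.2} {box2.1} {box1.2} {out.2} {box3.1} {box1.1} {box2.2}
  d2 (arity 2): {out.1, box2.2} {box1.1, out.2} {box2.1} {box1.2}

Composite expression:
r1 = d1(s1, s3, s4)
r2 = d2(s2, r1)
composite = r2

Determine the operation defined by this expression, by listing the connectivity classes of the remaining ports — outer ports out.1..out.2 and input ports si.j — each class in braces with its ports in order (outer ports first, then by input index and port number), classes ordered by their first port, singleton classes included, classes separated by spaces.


{out.1} {out.2, s2.1} {s1.1} {s1.2} {s2.2} {s3.1} {s3.2} {s4.1} {s4.2}


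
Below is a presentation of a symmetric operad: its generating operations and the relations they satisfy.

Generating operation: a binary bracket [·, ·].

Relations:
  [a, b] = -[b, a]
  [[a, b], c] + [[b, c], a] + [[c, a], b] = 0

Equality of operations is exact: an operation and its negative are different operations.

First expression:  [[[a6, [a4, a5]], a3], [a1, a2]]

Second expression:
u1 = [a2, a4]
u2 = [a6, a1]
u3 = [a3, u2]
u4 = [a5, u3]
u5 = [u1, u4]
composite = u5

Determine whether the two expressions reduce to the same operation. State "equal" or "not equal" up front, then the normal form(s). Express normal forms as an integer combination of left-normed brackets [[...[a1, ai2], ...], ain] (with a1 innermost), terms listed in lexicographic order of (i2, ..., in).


not equal: they reduce to -[[[[[a1, a2], a3], a4], a5], a6] + [[[[[a1, a2], a3], a5], a4], a6] + [[[[[a1, a2], a3], a6], a4], a5] - [[[[[a1, a2], a3], a6], a5], a4] + [[[[[a1, a2], a4], a5], a6], a3] - [[[[[a1, a2], a5], a4], a6], a3] - [[[[[a1, a2], a6], a4], a5], a3] + [[[[[a1, a2], a6], a5], a4], a3] and [[[[[a1, a6], a3], a5], a2], a4] - [[[[[a1, a6], a3], a5], a4], a2]

The first expression reduces to -[[[[[a1, a2], a3], a4], a5], a6] + [[[[[a1, a2], a3], a5], a4], a6] + [[[[[a1, a2], a3], a6], a4], a5] - [[[[[a1, a2], a3], a6], a5], a4] + [[[[[a1, a2], a4], a5], a6], a3] - [[[[[a1, a2], a5], a4], a6], a3] - [[[[[a1, a2], a6], a4], a5], a3] + [[[[[a1, a2], a6], a5], a4], a3]
The second expression reduces to [[[[[a1, a6], a3], a5], a2], a4] - [[[[[a1, a6], a3], a5], a4], a2]
Distinct normal forms: not equal.


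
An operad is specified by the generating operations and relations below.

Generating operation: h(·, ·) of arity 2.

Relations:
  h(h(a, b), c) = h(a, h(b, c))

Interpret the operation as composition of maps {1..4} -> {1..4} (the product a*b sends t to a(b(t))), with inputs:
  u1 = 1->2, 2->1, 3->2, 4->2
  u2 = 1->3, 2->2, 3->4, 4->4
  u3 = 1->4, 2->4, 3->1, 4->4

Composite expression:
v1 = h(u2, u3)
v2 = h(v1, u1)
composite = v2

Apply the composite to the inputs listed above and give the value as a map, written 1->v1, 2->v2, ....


h(u2, u3) = 1->4, 2->4, 3->3, 4->4
h(h(u2, u3), u1) = 1->4, 2->4, 3->4, 4->4

1->4, 2->4, 3->4, 4->4


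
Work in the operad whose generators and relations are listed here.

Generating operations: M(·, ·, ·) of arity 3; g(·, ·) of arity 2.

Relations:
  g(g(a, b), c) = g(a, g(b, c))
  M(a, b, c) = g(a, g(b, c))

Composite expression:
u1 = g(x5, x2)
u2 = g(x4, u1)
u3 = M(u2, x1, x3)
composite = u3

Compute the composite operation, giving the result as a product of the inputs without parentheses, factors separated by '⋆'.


x4 ⋆ x5 ⋆ x2 ⋆ x1 ⋆ x3

Associativity of M dissolves the nesting; only the x-input order survives.
g(x5, x2) collapses to x5 ⋆ x2
g(x4, g(x5, x2)) collapses to x4 ⋆ x5 ⋆ x2
M(g(x4, g(x5, x2)), x1, x3) collapses to x4 ⋆ x5 ⋆ x2 ⋆ x1 ⋆ x3


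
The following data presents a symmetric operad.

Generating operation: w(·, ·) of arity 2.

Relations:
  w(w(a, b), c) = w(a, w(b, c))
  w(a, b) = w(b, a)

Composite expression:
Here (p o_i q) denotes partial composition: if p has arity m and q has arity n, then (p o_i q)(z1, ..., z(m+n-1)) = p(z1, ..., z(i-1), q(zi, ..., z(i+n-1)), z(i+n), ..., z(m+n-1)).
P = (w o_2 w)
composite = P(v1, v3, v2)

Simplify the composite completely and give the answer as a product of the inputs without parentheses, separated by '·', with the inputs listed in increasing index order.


v1 · v2 · v3

Key point: w commutes, so take the v-inputs in any fixed order.
w(v3, v2) spells out as v3 · v2
w(v1, w(v3, v2)) spells out as v1 · v3 · v2
the factors in increasing index order: v1 · v2 · v3


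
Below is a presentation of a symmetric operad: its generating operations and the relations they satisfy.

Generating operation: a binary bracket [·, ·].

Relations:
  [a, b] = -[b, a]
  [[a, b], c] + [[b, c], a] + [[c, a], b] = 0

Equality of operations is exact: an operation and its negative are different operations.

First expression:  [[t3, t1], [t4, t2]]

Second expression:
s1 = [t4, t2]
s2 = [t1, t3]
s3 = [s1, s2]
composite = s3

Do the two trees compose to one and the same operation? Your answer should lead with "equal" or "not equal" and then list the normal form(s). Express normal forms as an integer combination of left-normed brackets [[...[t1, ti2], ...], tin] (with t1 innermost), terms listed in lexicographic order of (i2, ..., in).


equal; the common form is [[[t1, t3], t2], t4] - [[[t1, t3], t4], t2]

Reducing the first expression gives [[[t1, t3], t2], t4] - [[[t1, t3], t4], t2]
Reducing the second expression gives [[[t1, t3], t2], t4] - [[[t1, t3], t4], t2]
One common form — equal.


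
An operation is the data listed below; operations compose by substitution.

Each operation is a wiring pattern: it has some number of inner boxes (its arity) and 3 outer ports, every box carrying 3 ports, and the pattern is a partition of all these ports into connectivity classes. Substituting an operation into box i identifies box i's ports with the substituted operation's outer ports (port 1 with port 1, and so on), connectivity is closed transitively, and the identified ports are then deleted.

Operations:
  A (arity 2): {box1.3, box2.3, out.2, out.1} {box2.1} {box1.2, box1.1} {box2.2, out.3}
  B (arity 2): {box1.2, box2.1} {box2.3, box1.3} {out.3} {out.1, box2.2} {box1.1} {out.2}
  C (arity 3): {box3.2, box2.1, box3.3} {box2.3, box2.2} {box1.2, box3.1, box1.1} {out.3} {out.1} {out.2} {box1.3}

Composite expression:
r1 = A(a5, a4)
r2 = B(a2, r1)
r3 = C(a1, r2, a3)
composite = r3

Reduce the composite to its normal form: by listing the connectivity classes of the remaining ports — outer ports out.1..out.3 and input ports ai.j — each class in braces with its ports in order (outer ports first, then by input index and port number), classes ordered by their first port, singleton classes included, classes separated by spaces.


{out.1} {out.2} {out.3} {a1.1, a1.2, a3.1} {a1.3} {a2.1} {a2.2, a3.2, a3.3, a4.3, a5.3} {a2.3, a4.2} {a4.1} {a5.1, a5.2}


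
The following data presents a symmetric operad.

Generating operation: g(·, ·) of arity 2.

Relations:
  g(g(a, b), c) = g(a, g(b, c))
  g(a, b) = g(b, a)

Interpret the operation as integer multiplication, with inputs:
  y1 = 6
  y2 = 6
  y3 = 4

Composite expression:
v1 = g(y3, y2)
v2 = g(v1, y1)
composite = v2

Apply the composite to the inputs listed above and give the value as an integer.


g(y3, y2) = 24
g(g(y3, y2), y1) = 144

144


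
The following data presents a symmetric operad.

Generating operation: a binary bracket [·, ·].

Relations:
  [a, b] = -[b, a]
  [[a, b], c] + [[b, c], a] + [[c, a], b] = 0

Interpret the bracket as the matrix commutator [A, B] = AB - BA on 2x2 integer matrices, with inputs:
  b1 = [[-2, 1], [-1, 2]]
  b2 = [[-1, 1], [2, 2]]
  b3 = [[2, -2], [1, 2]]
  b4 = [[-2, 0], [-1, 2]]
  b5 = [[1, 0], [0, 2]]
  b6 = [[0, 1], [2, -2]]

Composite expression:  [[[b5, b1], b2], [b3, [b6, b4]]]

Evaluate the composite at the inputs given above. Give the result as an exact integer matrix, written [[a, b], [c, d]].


[[18, 56], [44, -18]]

[b5, b1] = [[0, -1], [-1, 0]]
[[b5, b1], b2] = [[-1, -3], [3, 1]]
[b6, b4] = [[-1, 4], [-6, 1]]
[b3, [b6, b4]] = [[8, -4], [-2, -8]]
[[[b5, b1], b2], [b3, [b6, b4]]] = [[18, 56], [44, -18]]


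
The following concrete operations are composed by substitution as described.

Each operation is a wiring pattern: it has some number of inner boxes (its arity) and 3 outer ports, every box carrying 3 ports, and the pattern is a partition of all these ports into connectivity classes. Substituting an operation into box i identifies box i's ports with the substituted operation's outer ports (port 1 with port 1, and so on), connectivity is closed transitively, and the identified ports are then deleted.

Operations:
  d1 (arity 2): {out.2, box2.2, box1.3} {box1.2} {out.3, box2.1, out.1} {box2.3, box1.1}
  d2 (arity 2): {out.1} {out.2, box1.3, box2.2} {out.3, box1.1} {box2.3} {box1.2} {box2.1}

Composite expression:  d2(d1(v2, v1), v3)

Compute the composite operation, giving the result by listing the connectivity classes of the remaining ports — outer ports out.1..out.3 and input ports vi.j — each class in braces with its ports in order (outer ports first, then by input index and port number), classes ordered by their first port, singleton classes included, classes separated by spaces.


{out.1} {out.2, out.3, v1.1, v3.2} {v1.2, v2.3} {v1.3, v2.1} {v2.2} {v3.1} {v3.3}

Reachability decides: close wires over d2-identified ports.
the subtree at d1 composes to {out.1, out.3, v1.1} {out.2, v1.2, v2.3} {v1.3, v2.1} {v2.2} on (v2, v1); out.j = own outer ports
the subtree at d2 composes to {out.1} {out.2, out.3, v1.1, v3.2} {v1.2, v2.3} {v1.3, v2.1} {v2.2} {v3.1} {v3.3} on (v2, v1, v3); out.j = own outer ports


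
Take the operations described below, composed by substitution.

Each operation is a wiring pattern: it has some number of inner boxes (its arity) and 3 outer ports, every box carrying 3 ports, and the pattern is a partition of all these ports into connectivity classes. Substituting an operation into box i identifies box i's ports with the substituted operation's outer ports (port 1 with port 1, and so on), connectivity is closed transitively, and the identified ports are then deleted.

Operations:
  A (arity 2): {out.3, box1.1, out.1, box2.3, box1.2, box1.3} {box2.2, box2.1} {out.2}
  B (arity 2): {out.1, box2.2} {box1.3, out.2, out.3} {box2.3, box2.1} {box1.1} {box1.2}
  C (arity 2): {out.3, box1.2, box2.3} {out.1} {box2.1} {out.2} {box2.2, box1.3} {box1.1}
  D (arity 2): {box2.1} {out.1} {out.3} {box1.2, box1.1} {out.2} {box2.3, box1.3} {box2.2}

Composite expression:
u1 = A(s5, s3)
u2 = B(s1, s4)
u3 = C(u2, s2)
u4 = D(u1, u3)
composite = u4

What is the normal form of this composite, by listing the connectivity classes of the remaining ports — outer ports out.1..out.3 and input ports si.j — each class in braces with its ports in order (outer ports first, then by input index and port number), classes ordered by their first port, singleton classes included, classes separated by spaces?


{out.1} {out.2} {out.3} {s1.1} {s1.2} {s1.3, s2.2, s2.3, s3.3, s5.1, s5.2, s5.3} {s2.1} {s3.1, s3.2} {s4.1, s4.3} {s4.2}

After gluing at D, chains via deleted ports link the s-ports.
the subtree at A composes to {out.1, out.3, s3.3, s5.1, s5.2, s5.3} {out.2} {s3.1, s3.2} on (s5, s3); out.j = own outer ports
the subtree at B composes to {out.1, s4.2} {out.2, out.3, s1.3} {s1.1} {s1.2} {s4.1, s4.3} on (s1, s4); out.j = own outer ports
the subtree at C composes to {out.1} {out.2} {out.3, s1.3, s2.2, s2.3} {s1.1} {s1.2} {s2.1} {s4.1, s4.3} {s4.2} on (s1, s4, s2); out.j = own outer ports
the subtree at D composes to {out.1} {out.2} {out.3} {s1.1} {s1.2} {s1.3, s2.2, s2.3, s3.3, s5.1, s5.2, s5.3} {s2.1} {s3.1, s3.2} {s4.1, s4.3} {s4.2} on (s5, s3, s1, s4, s2); out.j = own outer ports


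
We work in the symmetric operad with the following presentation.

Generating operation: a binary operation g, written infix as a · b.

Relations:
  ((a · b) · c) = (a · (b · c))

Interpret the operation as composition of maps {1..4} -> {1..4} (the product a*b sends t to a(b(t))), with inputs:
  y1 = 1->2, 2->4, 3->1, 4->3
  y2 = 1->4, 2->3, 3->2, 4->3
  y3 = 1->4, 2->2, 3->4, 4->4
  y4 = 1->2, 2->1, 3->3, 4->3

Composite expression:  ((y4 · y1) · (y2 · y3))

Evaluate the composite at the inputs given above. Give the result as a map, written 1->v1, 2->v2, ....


(y4 · y1) = 1->1, 2->3, 3->2, 4->3
(y2 · y3) = 1->3, 2->3, 3->3, 4->3
((y4 · y1) · (y2 · y3)) = 1->2, 2->2, 3->2, 4->2

1->2, 2->2, 3->2, 4->2


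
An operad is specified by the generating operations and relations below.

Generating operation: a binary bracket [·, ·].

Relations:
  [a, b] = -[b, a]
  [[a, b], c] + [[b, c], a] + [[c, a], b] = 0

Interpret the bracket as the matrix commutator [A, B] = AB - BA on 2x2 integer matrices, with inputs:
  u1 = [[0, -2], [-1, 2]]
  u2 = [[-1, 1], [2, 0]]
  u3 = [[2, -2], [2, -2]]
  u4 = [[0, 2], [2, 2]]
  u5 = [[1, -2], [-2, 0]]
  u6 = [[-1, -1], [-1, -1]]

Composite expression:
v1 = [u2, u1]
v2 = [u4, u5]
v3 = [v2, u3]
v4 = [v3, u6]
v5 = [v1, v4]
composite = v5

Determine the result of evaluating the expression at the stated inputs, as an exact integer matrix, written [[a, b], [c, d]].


[[0, 0], [0, 0]]

[u2, u1] = [[3, 4], [-5, -3]]
[u4, u5] = [[0, 2], [-2, 0]]
[[u4, u5], u3] = [[0, -8], [-8, 0]]
[[[u4, u5], u3], u6] = [[0, 0], [0, 0]]
[[u2, u1], [[[u4, u5], u3], u6]] = [[0, 0], [0, 0]]


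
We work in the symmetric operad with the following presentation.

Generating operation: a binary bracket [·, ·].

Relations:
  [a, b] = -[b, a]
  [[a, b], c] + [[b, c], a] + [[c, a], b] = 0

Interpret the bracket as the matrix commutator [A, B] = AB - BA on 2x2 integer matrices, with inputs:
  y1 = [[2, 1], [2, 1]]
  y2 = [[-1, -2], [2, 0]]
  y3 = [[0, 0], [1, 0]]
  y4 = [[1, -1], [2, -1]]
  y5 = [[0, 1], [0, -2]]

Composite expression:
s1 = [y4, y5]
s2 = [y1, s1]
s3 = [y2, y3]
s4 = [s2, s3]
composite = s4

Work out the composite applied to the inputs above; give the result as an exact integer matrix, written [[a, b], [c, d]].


[[8, 32], [56, -8]]

[y4, y5] = [[-2, 4], [4, 2]]
[y1, [y4, y5]] = [[-4, 8], [-12, 4]]
[y2, y3] = [[-2, 0], [1, 2]]
[[y1, [y4, y5]], [y2, y3]] = [[8, 32], [56, -8]]


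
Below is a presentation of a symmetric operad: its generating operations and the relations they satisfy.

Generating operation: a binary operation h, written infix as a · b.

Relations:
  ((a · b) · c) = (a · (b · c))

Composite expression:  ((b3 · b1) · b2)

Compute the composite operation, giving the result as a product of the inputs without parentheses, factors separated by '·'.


b3 · b1 · b2

The h-tree's shape is irrelevant; the b-reading-order decides.
(b3 · b1) unparenthesizes to b3 · b1
((b3 · b1) · b2) unparenthesizes to b3 · b1 · b2


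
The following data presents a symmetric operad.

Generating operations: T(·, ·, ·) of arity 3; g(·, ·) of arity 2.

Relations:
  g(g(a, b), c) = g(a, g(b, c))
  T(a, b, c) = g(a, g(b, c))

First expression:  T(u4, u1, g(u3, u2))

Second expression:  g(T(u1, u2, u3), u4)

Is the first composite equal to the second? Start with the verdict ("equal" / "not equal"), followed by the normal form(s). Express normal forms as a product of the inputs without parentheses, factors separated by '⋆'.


The first expression, normalized: u4 ⋆ u1 ⋆ u3 ⋆ u2
The second expression, normalized: u1 ⋆ u2 ⋆ u3 ⋆ u4
The forms do not match — not equal.

not equal; the first gives u4 ⋆ u1 ⋆ u3 ⋆ u2 and the second u1 ⋆ u2 ⋆ u3 ⋆ u4


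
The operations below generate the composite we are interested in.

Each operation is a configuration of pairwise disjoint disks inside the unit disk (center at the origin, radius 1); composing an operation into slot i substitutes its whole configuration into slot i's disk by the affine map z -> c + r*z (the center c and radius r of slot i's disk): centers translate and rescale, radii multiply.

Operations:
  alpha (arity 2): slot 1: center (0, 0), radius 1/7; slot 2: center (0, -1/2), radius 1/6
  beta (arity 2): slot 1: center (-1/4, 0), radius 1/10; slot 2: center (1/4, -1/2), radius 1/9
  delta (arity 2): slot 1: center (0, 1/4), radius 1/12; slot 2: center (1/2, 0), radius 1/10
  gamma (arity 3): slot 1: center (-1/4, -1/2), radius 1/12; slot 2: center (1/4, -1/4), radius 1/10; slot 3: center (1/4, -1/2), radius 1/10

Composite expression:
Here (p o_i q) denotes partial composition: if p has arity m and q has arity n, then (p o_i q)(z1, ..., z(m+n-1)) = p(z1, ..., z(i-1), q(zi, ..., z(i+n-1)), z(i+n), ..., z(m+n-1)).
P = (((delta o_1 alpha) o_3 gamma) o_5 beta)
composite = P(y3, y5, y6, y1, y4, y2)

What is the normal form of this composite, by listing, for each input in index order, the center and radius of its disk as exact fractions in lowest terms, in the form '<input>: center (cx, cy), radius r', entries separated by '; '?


y1: center (21/40, -1/40), radius 1/100; y2: center (211/400, -11/200), radius 1/900; y3: center (0, 1/4), radius 1/84; y4: center (209/400, -1/20), radius 1/1000; y5: center (0, 5/24), radius 1/72; y6: center (19/40, -1/20), radius 1/120

Follow each y-input down from delta: c' goes to c + r*c', radius to r*r'.
input y3: applying the 2 nested substitutions gives center (0, 1/4), radius 1/84
input y5: applying the 2 nested substitutions gives center (0, 5/24), radius 1/72
input y6: applying the 2 nested substitutions gives center (19/40, -1/20), radius 1/120
input y1: applying the 2 nested substitutions gives center (21/40, -1/40), radius 1/100
input y4: applying the 3 nested substitutions gives center (209/400, -1/20), radius 1/1000
input y2: applying the 3 nested substitutions gives center (211/400, -11/200), radius 1/900
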